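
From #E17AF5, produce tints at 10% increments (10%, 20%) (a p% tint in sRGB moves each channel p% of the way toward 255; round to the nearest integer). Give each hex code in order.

#E487F6, #E795F7

#E17AF5 is rgb(225, 122, 245).
10%: (225 + 3 = 228→228, 122 + 13.3 = 135.3→135, 245 + 1 = 246→246) → #E487F6
20%: (225 + 6 = 231→231, 122 + 26.6 = 148.6→149, 245 + 2 = 247→247) → #E795F7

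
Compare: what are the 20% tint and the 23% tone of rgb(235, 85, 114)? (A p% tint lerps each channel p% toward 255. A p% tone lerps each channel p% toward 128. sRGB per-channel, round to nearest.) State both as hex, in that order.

#EF778E, #D25F75

20% tint:
  R: 235 + 4 = 239 → 239
  G: 85 + 0.2×(255−85) = 85 + 34 = 119 → 119
  B: 114 + 0.2×(255−114) = 114 + 28.2 = 142.2 → 142
  → #EF778E
23% tone:
  R: 235 + 0.23×(128−235) = 235 − 24.61 = 210.39 → 210
  G: 85 + 9.89 = 94.89 → 95
  B: 114 + 3.22 = 117.22 → 117
  → #D25F75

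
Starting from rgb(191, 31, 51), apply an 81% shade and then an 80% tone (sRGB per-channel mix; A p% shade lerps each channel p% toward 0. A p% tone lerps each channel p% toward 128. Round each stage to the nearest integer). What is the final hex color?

#6e6868

Lerp each channel 81% toward 0:
  R: 191 + 0.81×(0−191) = 191 − 154.71 = 36.29 → 36
  G: 31 + 0.81×(0−31) = 31 − 25.11 = 5.89 → 6
  B: 51 + 0.81×(0−51) = 51 − 41.31 = 9.69 → 10
After the shade: rgb(36, 6, 10) = #24060a.
Per channel, c → c + 0.8(128 − c):
  R: 36 + 0.8×(128−36) = 36 + 73.6 = 109.6 → 110
  G: 6 + 97.6 = 103.6 → 104
  B: 10 + 0.8×(128−10) = 10 + 94.4 = 104.4 → 104
rgb(110, 104, 104) = #6e6868.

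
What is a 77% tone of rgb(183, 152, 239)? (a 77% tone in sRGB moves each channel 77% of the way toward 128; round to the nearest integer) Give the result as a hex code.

Per channel, c → c + 0.77(128 − c):
  R: 183 − 42.35 = 140.65 → 141
  G: 152 − 18.48 = 133.52 → 134
  B: 239 + 0.77×(128−239) = 239 − 85.47 = 153.53 → 154
rgb(141, 134, 154) = #8D869A.

#8D869A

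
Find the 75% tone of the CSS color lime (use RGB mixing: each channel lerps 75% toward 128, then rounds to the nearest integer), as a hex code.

#60a060

CSS lime is rgb(0, 255, 0).
Per channel, c → c + 0.75(128 − c):
  R: 0 + 96 = 96 → 96
  G: 255 + 0.75×(128−255) = 255 − 95.25 = 159.75 → 160
  B: 0 + 0.75×(128−0) = 0 + 96 = 96 → 96
rgb(96, 160, 96) = #60a060.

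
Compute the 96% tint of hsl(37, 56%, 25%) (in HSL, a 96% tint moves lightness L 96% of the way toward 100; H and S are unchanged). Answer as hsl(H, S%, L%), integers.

L moves 96% from 25 toward 100: 25 + 72 = 97 → 97.
H and S are unchanged.

hsl(37, 56%, 97%)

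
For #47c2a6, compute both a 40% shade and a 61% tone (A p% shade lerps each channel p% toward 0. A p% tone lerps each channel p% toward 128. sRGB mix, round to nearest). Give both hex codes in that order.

#47c2a6 is rgb(71, 194, 166).
40% shade:
  R: 71 + 0.4×(0−71) = 71 − 28.4 = 42.6 → 43
  G: 194 − 77.6 = 116.4 → 116
  B: 166 + 0.4×(0−166) = 166 − 66.4 = 99.6 → 100
  → #2b7464
61% tone:
  R: 71 + 0.61×(128−71) = 71 + 34.77 = 105.77 → 106
  G: 194 + 0.61×(128−194) = 194 − 40.26 = 153.74 → 154
  B: 166 + 0.61×(128−166) = 166 − 23.18 = 142.82 → 143
  → #6a9a8f

#2b7464, #6a9a8f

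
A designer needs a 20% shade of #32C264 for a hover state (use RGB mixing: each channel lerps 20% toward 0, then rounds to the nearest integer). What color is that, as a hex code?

#32C264 is rgb(50, 194, 100).
Per channel, c → c + 0.2(0 − c):
  R: 50 + 0.2×(0−50) = 50 − 10 = 40 → 40
  G: 194 + 0.2×(0−194) = 194 − 38.8 = 155.2 → 155
  B: 100 − 20 = 80 → 80
rgb(40, 155, 80) = #289B50.

#289B50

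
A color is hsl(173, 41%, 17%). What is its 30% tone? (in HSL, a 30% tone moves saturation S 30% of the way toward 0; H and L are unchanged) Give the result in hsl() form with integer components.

S moves 30% from 41 toward 0: 41 − 12.3 = 28.7 → 29.
H and L are unchanged.

hsl(173, 29%, 17%)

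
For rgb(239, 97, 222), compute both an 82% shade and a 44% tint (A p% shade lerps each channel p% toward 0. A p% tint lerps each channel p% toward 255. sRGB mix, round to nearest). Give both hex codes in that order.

#2B1128, #F6A7ED

82% shade:
  R: 239 + 0.82×(0−239) = 239 − 195.98 = 43.02 → 43
  G: 97 − 79.54 = 17.46 → 17
  B: 222 + 0.82×(0−222) = 222 − 182.04 = 39.96 → 40
  → #2B1128
44% tint:
  R: 239 + 0.44×(255−239) = 239 + 7.04 = 246.04 → 246
  G: 97 + 0.44×(255−97) = 97 + 69.52 = 166.52 → 167
  B: 222 + 0.44×(255−222) = 222 + 14.52 = 236.52 → 237
  → #F6A7ED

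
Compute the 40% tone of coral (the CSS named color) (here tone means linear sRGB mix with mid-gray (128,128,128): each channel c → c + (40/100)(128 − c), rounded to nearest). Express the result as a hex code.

CSS coral is rgb(255, 127, 80).
A 40% tone moves each channel 40% toward 128:
  R: 255 + 0.4×(128−255) = 255 − 50.8 = 204.2 → 204
  G: 127 + 0.4×(128−127) = 127 + 0.4 = 127.4 → 127
  B: 80 + 19.2 = 99.2 → 99
rgb(204, 127, 99) = #CC7F63.

#CC7F63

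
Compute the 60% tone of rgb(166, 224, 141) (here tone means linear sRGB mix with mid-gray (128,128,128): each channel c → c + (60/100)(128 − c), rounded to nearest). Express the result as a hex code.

Lerp each channel 60% toward 128:
  R: 166 + 0.6×(128−166) = 166 − 22.8 = 143.2 → 143
  G: 224 + 0.6×(128−224) = 224 − 57.6 = 166.4 → 166
  B: 141 + 0.6×(128−141) = 141 − 7.8 = 133.2 → 133
rgb(143, 166, 133) = #8FA685.

#8FA685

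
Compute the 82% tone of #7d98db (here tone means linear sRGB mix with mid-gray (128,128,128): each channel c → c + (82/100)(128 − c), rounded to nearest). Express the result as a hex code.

#7f8490

#7d98db is rgb(125, 152, 219).
Per channel, c → c + 0.82(128 − c):
  R: 125 + 0.82×(128−125) = 125 + 2.46 = 127.46 → 127
  G: 152 + 0.82×(128−152) = 152 − 19.68 = 132.32 → 132
  B: 219 + 0.82×(128−219) = 219 − 74.62 = 144.38 → 144
rgb(127, 132, 144) = #7f8490.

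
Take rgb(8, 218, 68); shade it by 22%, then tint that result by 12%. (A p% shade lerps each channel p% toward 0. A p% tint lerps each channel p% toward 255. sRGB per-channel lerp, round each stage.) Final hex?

Lerp each channel 22% toward 0:
  R: 8 + 0.22×(0−8) = 8 − 1.76 = 6.24 → 6
  G: 218 + 0.22×(0−218) = 218 − 47.96 = 170.04 → 170
  B: 68 + 0.22×(0−68) = 68 − 14.96 = 53.04 → 53
After the shade: rgb(6, 170, 53) = #06AA35.
Lerp each channel 12% toward 255:
  R: 6 + 29.88 = 35.88 → 36
  G: 170 + 0.12×(255−170) = 170 + 10.2 = 180.2 → 180
  B: 53 + 24.24 = 77.24 → 77
rgb(36, 180, 77) = #24B44D.

#24B44D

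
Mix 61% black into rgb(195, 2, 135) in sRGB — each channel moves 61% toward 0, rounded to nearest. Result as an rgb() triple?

rgb(76, 1, 53)

Per channel, c → c + 0.61(0 − c):
  R: 195 − 118.95 = 76.05 → 76
  G: 2 − 1.22 = 0.78 → 1
  B: 135 + 0.61×(0−135) = 135 − 82.35 = 52.65 → 53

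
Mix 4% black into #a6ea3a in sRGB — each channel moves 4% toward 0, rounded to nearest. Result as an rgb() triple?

rgb(159, 225, 56)

#a6ea3a is rgb(166, 234, 58).
A 4% shade moves each channel 4% toward 0:
  R: 166 + 0.04×(0−166) = 166 − 6.64 = 159.36 → 159
  G: 234 − 9.36 = 224.64 → 225
  B: 58 − 2.32 = 55.68 → 56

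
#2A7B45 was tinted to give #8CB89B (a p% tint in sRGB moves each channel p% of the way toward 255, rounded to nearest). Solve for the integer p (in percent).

#2A7B45 is rgb(42, 123, 69); #8CB89B is rgb(140, 184, 155).
On the R channel (widest range): 140 ≈ 42 + (p/100)(255 − 42), so p ≈ 100×(140 − 42)/(255 − 42) = 9800/213 = 46.01.
p = 46 reproduces all three channels after rounding.

46%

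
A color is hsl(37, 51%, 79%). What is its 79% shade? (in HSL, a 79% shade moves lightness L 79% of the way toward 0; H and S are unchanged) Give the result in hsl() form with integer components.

hsl(37, 51%, 17%)

L moves 79% from 79 toward 0: 79 − 62.41 = 16.59 → 17.
H and S are unchanged.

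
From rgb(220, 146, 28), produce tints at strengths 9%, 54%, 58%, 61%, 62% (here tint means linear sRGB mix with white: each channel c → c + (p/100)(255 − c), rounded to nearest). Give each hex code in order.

#DF9C30, #EFCD97, #F0D1A0, #F1D4A6, #F2D6A9

9%: (220 + 3.15 = 223.15→223, 146 + 9.81 = 155.81→156, 28 + 20.43 = 48.43→48) → #DF9C30
54%: (220 + 18.9 = 238.9→239, 146 + 58.86 = 204.86→205, 28 + 122.58 = 150.58→151) → #EFCD97
58%: (220 + 20.3 = 240.3→240, 146 + 63.22 = 209.22→209, 28 + 131.66 = 159.66→160) → #F0D1A0
61%: (220 + 21.35 = 241.35→241, 146 + 66.49 = 212.49→212, 28 + 138.47 = 166.47→166) → #F1D4A6
62%: (220 + 21.7 = 241.7→242, 146 + 67.58 = 213.58→214, 28 + 140.74 = 168.74→169) → #F2D6A9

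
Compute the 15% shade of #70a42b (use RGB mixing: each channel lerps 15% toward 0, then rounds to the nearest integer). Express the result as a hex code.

#5f8b25

#70a42b is rgb(112, 164, 43).
Lerp each channel 15% toward 0:
  R: 112 + 0.15×(0−112) = 112 − 16.8 = 95.2 → 95
  G: 164 + 0.15×(0−164) = 164 − 24.6 = 139.4 → 139
  B: 43 − 6.45 = 36.55 → 37
rgb(95, 139, 37) = #5f8b25.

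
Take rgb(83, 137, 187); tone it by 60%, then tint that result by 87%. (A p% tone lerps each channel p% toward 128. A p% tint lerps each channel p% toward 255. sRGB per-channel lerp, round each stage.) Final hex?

#ECEFF2

Per channel, c → c + 0.6(128 − c):
  R: 83 + 27 = 110 → 110
  G: 137 + 0.6×(128−137) = 137 − 5.4 = 131.6 → 132
  B: 187 − 35.4 = 151.6 → 152
After the tone: rgb(110, 132, 152) = #6E8498.
Per channel, c → c + 0.87(255 − c):
  R: 110 + 0.87×(255−110) = 110 + 126.15 = 236.15 → 236
  G: 132 + 107.01 = 239.01 → 239
  B: 152 + 89.61 = 241.61 → 242
rgb(236, 239, 242) = #ECEFF2.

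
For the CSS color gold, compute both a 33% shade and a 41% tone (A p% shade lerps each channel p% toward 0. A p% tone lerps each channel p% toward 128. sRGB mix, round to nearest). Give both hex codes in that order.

#AB9000, #CBB334

CSS gold is rgb(255, 215, 0).
33% shade:
  R: 255 + 0.33×(0−255) = 255 − 84.15 = 170.85 → 171
  G: 215 − 70.95 = 144.05 → 144
  B: 0 + 0.33×(0−0) = 0 + 0 = 0 → 0
  → #AB9000
41% tone:
  R: 255 + 0.41×(128−255) = 255 − 52.07 = 202.93 → 203
  G: 215 − 35.67 = 179.33 → 179
  B: 0 + 52.48 = 52.48 → 52
  → #CBB334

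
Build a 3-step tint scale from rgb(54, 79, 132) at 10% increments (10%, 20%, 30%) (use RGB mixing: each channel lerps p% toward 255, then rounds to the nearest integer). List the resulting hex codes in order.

10%: (54 + 20.1 = 74.1→74, 79 + 17.6 = 96.6→97, 132 + 12.3 = 144.3→144) → #4a6190
20%: (54 + 40.2 = 94.2→94, 79 + 35.2 = 114.2→114, 132 + 24.6 = 156.6→157) → #5e729d
30%: (54 + 60.3 = 114.3→114, 79 + 52.8 = 131.8→132, 132 + 36.9 = 168.9→169) → #7284a9

#4a6190, #5e729d, #7284a9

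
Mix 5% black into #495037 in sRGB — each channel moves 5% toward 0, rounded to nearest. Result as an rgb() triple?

#495037 is rgb(73, 80, 55).
Per channel, c → c + 0.05(0 − c):
  R: 73 − 3.65 = 69.35 → 69
  G: 80 + 0.05×(0−80) = 80 − 4 = 76 → 76
  B: 55 + 0.05×(0−55) = 55 − 2.75 = 52.25 → 52

rgb(69, 76, 52)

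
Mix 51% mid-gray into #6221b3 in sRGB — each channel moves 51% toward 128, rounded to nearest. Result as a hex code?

#715199

#6221b3 is rgb(98, 33, 179).
A 51% tone moves each channel 51% toward 128:
  R: 98 + 0.51×(128−98) = 98 + 15.3 = 113.3 → 113
  G: 33 + 0.51×(128−33) = 33 + 48.45 = 81.45 → 81
  B: 179 − 26.01 = 152.99 → 153
rgb(113, 81, 153) = #715199.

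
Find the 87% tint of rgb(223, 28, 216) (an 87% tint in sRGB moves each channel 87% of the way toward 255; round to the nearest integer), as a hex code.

An 87% tint moves each channel 87% toward 255:
  R: 223 + 0.87×(255−223) = 223 + 27.84 = 250.84 → 251
  G: 28 + 197.49 = 225.49 → 225
  B: 216 + 33.93 = 249.93 → 250
rgb(251, 225, 250) = #FBE1FA.

#FBE1FA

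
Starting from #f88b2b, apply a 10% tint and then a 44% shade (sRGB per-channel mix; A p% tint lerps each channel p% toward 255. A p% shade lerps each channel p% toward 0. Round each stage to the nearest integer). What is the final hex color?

#8b5524

#f88b2b is rgb(248, 139, 43).
A 10% tint moves each channel 10% toward 255:
  R: 248 + 0.1×(255−248) = 248 + 0.7 = 248.7 → 249
  G: 139 + 0.1×(255−139) = 139 + 11.6 = 150.6 → 151
  B: 43 + 21.2 = 64.2 → 64
After the tint: rgb(249, 151, 64) = #f99740.
A 44% shade moves each channel 44% toward 0:
  R: 249 − 109.56 = 139.44 → 139
  G: 151 + 0.44×(0−151) = 151 − 66.44 = 84.56 → 85
  B: 64 + 0.44×(0−64) = 64 − 28.16 = 35.84 → 36
rgb(139, 85, 36) = #8b5524.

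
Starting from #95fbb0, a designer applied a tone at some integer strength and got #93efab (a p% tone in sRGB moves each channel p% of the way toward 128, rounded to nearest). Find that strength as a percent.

#95fbb0 is rgb(149, 251, 176); #93efab is rgb(147, 239, 171).
On the G channel (widest range): 239 ≈ 251 + (p/100)(128 − 251), so p ≈ 100×(239 − 251)/(128 − 251) = -1200/-123 = 9.76.
p = 10 reproduces all three channels after rounding.

10%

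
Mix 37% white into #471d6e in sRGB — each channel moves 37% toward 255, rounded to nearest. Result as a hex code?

#8b71a4

#471d6e is rgb(71, 29, 110).
Lerp each channel 37% toward 255:
  R: 71 + 0.37×(255−71) = 71 + 68.08 = 139.08 → 139
  G: 29 + 0.37×(255−29) = 29 + 83.62 = 112.62 → 113
  B: 110 + 0.37×(255−110) = 110 + 53.65 = 163.65 → 164
rgb(139, 113, 164) = #8b71a4.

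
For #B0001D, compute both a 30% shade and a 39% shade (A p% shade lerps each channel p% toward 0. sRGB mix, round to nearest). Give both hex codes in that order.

#7B0014, #6B0012

#B0001D is rgb(176, 0, 29).
30% shade:
  R: 176 − 52.8 = 123.2 → 123
  G: 0 + 0.3×(0−0) = 0 + 0 = 0 → 0
  B: 29 + 0.3×(0−29) = 29 − 8.7 = 20.3 → 20
  → #7B0014
39% shade:
  R: 176 + 0.39×(0−176) = 176 − 68.64 = 107.36 → 107
  G: 0 + 0.39×(0−0) = 0 + 0 = 0 → 0
  B: 29 + 0.39×(0−29) = 29 − 11.31 = 17.69 → 18
  → #6B0012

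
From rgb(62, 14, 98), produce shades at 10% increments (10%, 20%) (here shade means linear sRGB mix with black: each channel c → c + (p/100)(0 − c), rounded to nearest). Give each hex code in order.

#380d58, #320b4e

10%: (62 − 6.2 = 55.8→56, 14 − 1.4 = 12.6→13, 98 − 9.8 = 88.2→88) → #380d58
20%: (62 − 12.4 = 49.6→50, 14 − 2.8 = 11.2→11, 98 − 19.6 = 78.4→78) → #320b4e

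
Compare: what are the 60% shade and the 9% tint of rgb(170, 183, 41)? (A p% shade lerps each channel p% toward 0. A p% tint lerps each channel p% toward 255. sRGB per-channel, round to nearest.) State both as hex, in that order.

60% shade:
  R: 170 + 0.6×(0−170) = 170 − 102 = 68 → 68
  G: 183 − 109.8 = 73.2 → 73
  B: 41 + 0.6×(0−41) = 41 − 24.6 = 16.4 → 16
  → #444910
9% tint:
  R: 170 + 7.65 = 177.65 → 178
  G: 183 + 0.09×(255−183) = 183 + 6.48 = 189.48 → 189
  B: 41 + 19.26 = 60.26 → 60
  → #B2BD3C

#444910, #B2BD3C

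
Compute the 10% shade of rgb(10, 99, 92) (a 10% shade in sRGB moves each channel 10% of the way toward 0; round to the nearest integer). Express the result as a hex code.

#095953

A 10% shade moves each channel 10% toward 0:
  R: 10 + 0.1×(0−10) = 10 − 1 = 9 → 9
  G: 99 − 9.9 = 89.1 → 89
  B: 92 − 9.2 = 82.8 → 83
rgb(9, 89, 83) = #095953.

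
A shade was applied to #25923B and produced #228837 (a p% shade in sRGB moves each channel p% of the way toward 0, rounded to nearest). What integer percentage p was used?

#25923B is rgb(37, 146, 59); #228837 is rgb(34, 136, 55).
On the G channel (widest range): 136 ≈ 146 + (p/100)(0 − 146), so p ≈ 100×(136 − 146)/(0 − 146) = -1000/-146 = 6.85.
p = 7 reproduces all three channels after rounding.

7%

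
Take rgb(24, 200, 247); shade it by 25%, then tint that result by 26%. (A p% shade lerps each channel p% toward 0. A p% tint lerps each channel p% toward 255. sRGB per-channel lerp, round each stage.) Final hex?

#50b1cb

A 25% shade moves each channel 25% toward 0:
  R: 24 − 6 = 18 → 18
  G: 200 − 50 = 150 → 150
  B: 247 + 0.25×(0−247) = 247 − 61.75 = 185.25 → 185
After the shade: rgb(18, 150, 185) = #1296b9.
Per channel, c → c + 0.26(255 − c):
  R: 18 + 61.62 = 79.62 → 80
  G: 150 + 27.3 = 177.3 → 177
  B: 185 + 0.26×(255−185) = 185 + 18.2 = 203.2 → 203
rgb(80, 177, 203) = #50b1cb.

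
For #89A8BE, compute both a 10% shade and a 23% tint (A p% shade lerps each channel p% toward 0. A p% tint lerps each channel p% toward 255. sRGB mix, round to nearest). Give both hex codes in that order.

#89A8BE is rgb(137, 168, 190).
10% shade:
  R: 137 − 13.7 = 123.3 → 123
  G: 168 − 16.8 = 151.2 → 151
  B: 190 + 0.1×(0−190) = 190 − 19 = 171 → 171
  → #7B97AB
23% tint:
  R: 137 + 0.23×(255−137) = 137 + 27.14 = 164.14 → 164
  G: 168 + 0.23×(255−168) = 168 + 20.01 = 188.01 → 188
  B: 190 + 14.95 = 204.95 → 205
  → #A4BCCD

#7B97AB, #A4BCCD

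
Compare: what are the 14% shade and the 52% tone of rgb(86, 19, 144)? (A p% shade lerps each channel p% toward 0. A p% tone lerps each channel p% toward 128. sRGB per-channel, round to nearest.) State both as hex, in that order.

14% shade:
  R: 86 + 0.14×(0−86) = 86 − 12.04 = 73.96 → 74
  G: 19 + 0.14×(0−19) = 19 − 2.66 = 16.34 → 16
  B: 144 − 20.16 = 123.84 → 124
  → #4A107C
52% tone:
  R: 86 + 0.52×(128−86) = 86 + 21.84 = 107.84 → 108
  G: 19 + 0.52×(128−19) = 19 + 56.68 = 75.68 → 76
  B: 144 − 8.32 = 135.68 → 136
  → #6C4C88

#4A107C, #6C4C88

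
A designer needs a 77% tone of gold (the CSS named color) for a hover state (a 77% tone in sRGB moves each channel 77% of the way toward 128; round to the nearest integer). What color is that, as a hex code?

#9D9463

CSS gold is rgb(255, 215, 0).
Per channel, c → c + 0.77(128 − c):
  R: 255 + 0.77×(128−255) = 255 − 97.79 = 157.21 → 157
  G: 215 + 0.77×(128−215) = 215 − 66.99 = 148.01 → 148
  B: 0 + 0.77×(128−0) = 0 + 98.56 = 98.56 → 99
rgb(157, 148, 99) = #9D9463.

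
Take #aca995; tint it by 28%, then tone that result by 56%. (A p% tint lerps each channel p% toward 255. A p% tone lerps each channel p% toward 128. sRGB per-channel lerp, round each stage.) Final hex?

#9d9d96

#aca995 is rgb(172, 169, 149).
A 28% tint moves each channel 28% toward 255:
  R: 172 + 0.28×(255−172) = 172 + 23.24 = 195.24 → 195
  G: 169 + 0.28×(255−169) = 169 + 24.08 = 193.08 → 193
  B: 149 + 29.68 = 178.68 → 179
After the tint: rgb(195, 193, 179) = #c3c1b3.
Per channel, c → c + 0.56(128 − c):
  R: 195 + 0.56×(128−195) = 195 − 37.52 = 157.48 → 157
  G: 193 − 36.4 = 156.6 → 157
  B: 179 + 0.56×(128−179) = 179 − 28.56 = 150.44 → 150
rgb(157, 157, 150) = #9d9d96.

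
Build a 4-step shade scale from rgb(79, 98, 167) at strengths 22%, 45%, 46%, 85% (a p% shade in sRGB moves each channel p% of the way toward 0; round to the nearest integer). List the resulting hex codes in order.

#3E4C82, #2B365C, #2B355A, #0C0F19

22%: (79 − 17.38 = 61.62→62, 98 − 21.56 = 76.44→76, 167 − 36.74 = 130.26→130) → #3E4C82
45%: (79 − 35.55 = 43.45→43, 98 − 44.1 = 53.9→54, 167 − 75.15 = 91.85→92) → #2B365C
46%: (79 − 36.34 = 42.66→43, 98 − 45.08 = 52.92→53, 167 − 76.82 = 90.18→90) → #2B355A
85%: (79 − 67.15 = 11.85→12, 98 − 83.3 = 14.7→15, 167 − 141.95 = 25.05→25) → #0C0F19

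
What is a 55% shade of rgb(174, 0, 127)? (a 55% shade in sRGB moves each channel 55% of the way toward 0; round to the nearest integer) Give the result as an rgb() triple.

Lerp each channel 55% toward 0:
  R: 174 + 0.55×(0−174) = 174 − 95.7 = 78.3 → 78
  G: 0 + 0.55×(0−0) = 0 + 0 = 0 → 0
  B: 127 + 0.55×(0−127) = 127 − 69.85 = 57.15 → 57

rgb(78, 0, 57)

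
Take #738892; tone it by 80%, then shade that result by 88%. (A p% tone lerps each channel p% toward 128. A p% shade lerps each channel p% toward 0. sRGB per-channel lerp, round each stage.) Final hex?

#738892 is rgb(115, 136, 146).
Lerp each channel 80% toward 128:
  R: 115 + 10.4 = 125.4 → 125
  G: 136 + 0.8×(128−136) = 136 − 6.4 = 129.6 → 130
  B: 146 + 0.8×(128−146) = 146 − 14.4 = 131.6 → 132
After the tone: rgb(125, 130, 132) = #7d8284.
An 88% shade moves each channel 88% toward 0:
  R: 125 + 0.88×(0−125) = 125 − 110 = 15 → 15
  G: 130 + 0.88×(0−130) = 130 − 114.4 = 15.6 → 16
  B: 132 + 0.88×(0−132) = 132 − 116.16 = 15.84 → 16
rgb(15, 16, 16) = #0f1010.

#0f1010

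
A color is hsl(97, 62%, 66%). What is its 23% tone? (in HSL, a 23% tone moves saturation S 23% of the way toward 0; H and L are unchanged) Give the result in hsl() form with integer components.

S moves 23% from 62 toward 0: 62 − 14.26 = 47.74 → 48.
H and L are unchanged.

hsl(97, 48%, 66%)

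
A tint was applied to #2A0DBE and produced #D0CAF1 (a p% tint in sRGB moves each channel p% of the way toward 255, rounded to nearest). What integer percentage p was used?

78%

#2A0DBE is rgb(42, 13, 190); #D0CAF1 is rgb(208, 202, 241).
On the G channel (widest range): 202 ≈ 13 + (p/100)(255 − 13), so p ≈ 100×(202 − 13)/(255 − 13) = 18900/242 = 78.10.
p = 78 reproduces all three channels after rounding.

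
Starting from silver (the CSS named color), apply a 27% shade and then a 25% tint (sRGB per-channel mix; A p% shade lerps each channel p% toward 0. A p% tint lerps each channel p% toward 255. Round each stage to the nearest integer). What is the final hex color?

CSS silver is rgb(192, 192, 192).
Per channel, c → c + 0.27(0 − c):
  R: 192 + 0.27×(0−192) = 192 − 51.84 = 140.16 → 140
  G: 192 + 0.27×(0−192) = 192 − 51.84 = 140.16 → 140
  B: 192 − 51.84 = 140.16 → 140
After the shade: rgb(140, 140, 140) = #8C8C8C.
Per channel, c → c + 0.25(255 − c):
  R: 140 + 28.75 = 168.75 → 169
  G: 140 + 0.25×(255−140) = 140 + 28.75 = 168.75 → 169
  B: 140 + 0.25×(255−140) = 140 + 28.75 = 168.75 → 169
rgb(169, 169, 169) = #A9A9A9.

#A9A9A9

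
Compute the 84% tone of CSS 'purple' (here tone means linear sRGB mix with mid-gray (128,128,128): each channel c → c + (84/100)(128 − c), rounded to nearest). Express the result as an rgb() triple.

rgb(128, 108, 128)

CSS purple is rgb(128, 0, 128).
Lerp each channel 84% toward 128:
  R: 128 + 0.84×(128−128) = 128 + 0 = 128 → 128
  G: 0 + 0.84×(128−0) = 0 + 107.52 = 107.52 → 108
  B: 128 + 0 = 128 → 128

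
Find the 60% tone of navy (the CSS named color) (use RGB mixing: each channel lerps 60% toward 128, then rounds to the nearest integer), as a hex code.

#4d4d80

CSS navy is rgb(0, 0, 128).
A 60% tone moves each channel 60% toward 128:
  R: 0 + 76.8 = 76.8 → 77
  G: 0 + 76.8 = 76.8 → 77
  B: 128 + 0 = 128 → 128
rgb(77, 77, 128) = #4d4d80.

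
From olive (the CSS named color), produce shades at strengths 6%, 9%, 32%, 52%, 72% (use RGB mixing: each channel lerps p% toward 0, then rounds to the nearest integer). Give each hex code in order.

CSS olive is rgb(128, 128, 0).
6%: (128 − 7.68 = 120.32→120, 128 − 7.68 = 120.32→120, 0→0) → #787800
9%: (128 − 11.52 = 116.48→116, 128 − 11.52 = 116.48→116, 0→0) → #747400
32%: (128 − 40.96 = 87.04→87, 128 − 40.96 = 87.04→87, 0→0) → #575700
52%: (128 − 66.56 = 61.44→61, 128 − 66.56 = 61.44→61, 0→0) → #3d3d00
72%: (128 − 92.16 = 35.84→36, 128 − 92.16 = 35.84→36, 0→0) → #242400

#787800, #747400, #575700, #3d3d00, #242400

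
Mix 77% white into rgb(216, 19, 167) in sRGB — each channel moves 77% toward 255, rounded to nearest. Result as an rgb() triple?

A 77% tint moves each channel 77% toward 255:
  R: 216 + 0.77×(255−216) = 216 + 30.03 = 246.03 → 246
  G: 19 + 0.77×(255−19) = 19 + 181.72 = 200.72 → 201
  B: 167 + 0.77×(255−167) = 167 + 67.76 = 234.76 → 235

rgb(246, 201, 235)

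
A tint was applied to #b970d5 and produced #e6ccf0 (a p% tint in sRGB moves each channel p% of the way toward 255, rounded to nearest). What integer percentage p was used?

#b970d5 is rgb(185, 112, 213); #e6ccf0 is rgb(230, 204, 240).
On the G channel (widest range): 204 ≈ 112 + (p/100)(255 − 112), so p ≈ 100×(204 − 112)/(255 − 112) = 9200/143 = 64.34.
p = 64 reproduces all three channels after rounding.

64%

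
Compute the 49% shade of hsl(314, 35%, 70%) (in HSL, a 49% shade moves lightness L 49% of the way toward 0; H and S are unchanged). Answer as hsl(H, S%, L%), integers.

hsl(314, 35%, 36%)

L moves 49% from 70 toward 0: 70 − 34.3 = 35.7 → 36.
H and S are unchanged.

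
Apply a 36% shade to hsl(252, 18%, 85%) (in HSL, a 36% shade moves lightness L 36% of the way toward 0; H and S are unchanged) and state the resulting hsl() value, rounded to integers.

hsl(252, 18%, 54%)

L moves 36% from 85 toward 0: 85 − 30.6 = 54.4 → 54.
H and S are unchanged.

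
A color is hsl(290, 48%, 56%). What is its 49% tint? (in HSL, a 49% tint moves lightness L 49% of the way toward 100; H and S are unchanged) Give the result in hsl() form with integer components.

hsl(290, 48%, 78%)

L moves 49% from 56 toward 100: 56 + 21.56 = 77.56 → 78.
H and S are unchanged.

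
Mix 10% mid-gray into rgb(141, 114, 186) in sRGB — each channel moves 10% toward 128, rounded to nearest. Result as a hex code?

Per channel, c → c + 0.1(128 − c):
  R: 141 + 0.1×(128−141) = 141 − 1.3 = 139.7 → 140
  G: 114 + 1.4 = 115.4 → 115
  B: 186 + 0.1×(128−186) = 186 − 5.8 = 180.2 → 180
rgb(140, 115, 180) = #8c73b4.

#8c73b4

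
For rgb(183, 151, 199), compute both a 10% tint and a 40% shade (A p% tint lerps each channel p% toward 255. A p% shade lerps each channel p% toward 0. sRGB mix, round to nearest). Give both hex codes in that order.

10% tint:
  R: 183 + 0.1×(255−183) = 183 + 7.2 = 190.2 → 190
  G: 151 + 0.1×(255−151) = 151 + 10.4 = 161.4 → 161
  B: 199 + 0.1×(255−199) = 199 + 5.6 = 204.6 → 205
  → #BEA1CD
40% shade:
  R: 183 + 0.4×(0−183) = 183 − 73.2 = 109.8 → 110
  G: 151 + 0.4×(0−151) = 151 − 60.4 = 90.6 → 91
  B: 199 − 79.6 = 119.4 → 119
  → #6E5B77

#BEA1CD, #6E5B77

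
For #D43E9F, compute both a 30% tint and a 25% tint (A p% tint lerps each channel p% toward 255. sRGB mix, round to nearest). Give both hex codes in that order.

#E178BC, #DF6EB7

#D43E9F is rgb(212, 62, 159).
30% tint:
  R: 212 + 0.3×(255−212) = 212 + 12.9 = 224.9 → 225
  G: 62 + 0.3×(255−62) = 62 + 57.9 = 119.9 → 120
  B: 159 + 0.3×(255−159) = 159 + 28.8 = 187.8 → 188
  → #E178BC
25% tint:
  R: 212 + 0.25×(255−212) = 212 + 10.75 = 222.75 → 223
  G: 62 + 0.25×(255−62) = 62 + 48.25 = 110.25 → 110
  B: 159 + 24 = 183 → 183
  → #DF6EB7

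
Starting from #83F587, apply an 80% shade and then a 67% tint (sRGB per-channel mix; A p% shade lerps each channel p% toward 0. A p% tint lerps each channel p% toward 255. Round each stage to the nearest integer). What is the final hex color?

#83F587 is rgb(131, 245, 135).
An 80% shade moves each channel 80% toward 0:
  R: 131 − 104.8 = 26.2 → 26
  G: 245 − 196 = 49 → 49
  B: 135 − 108 = 27 → 27
After the shade: rgb(26, 49, 27) = #1A311B.
Lerp each channel 67% toward 255:
  R: 26 + 153.43 = 179.43 → 179
  G: 49 + 138.02 = 187.02 → 187
  B: 27 + 0.67×(255−27) = 27 + 152.76 = 179.76 → 180
rgb(179, 187, 180) = #B3BBB4.

#B3BBB4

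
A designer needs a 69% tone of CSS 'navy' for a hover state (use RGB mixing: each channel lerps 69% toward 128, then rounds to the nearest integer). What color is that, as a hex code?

CSS navy is rgb(0, 0, 128).
A 69% tone moves each channel 69% toward 128:
  R: 0 + 0.69×(128−0) = 0 + 88.32 = 88.32 → 88
  G: 0 + 0.69×(128−0) = 0 + 88.32 = 88.32 → 88
  B: 128 + 0 = 128 → 128
rgb(88, 88, 128) = #585880.

#585880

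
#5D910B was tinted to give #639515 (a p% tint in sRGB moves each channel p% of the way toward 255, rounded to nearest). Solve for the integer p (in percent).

4%

#5D910B is rgb(93, 145, 11); #639515 is rgb(99, 149, 21).
On the B channel (widest range): 21 ≈ 11 + (p/100)(255 − 11), so p ≈ 100×(21 − 11)/(255 − 11) = 1000/244 = 4.10.
p = 4 reproduces all three channels after rounding.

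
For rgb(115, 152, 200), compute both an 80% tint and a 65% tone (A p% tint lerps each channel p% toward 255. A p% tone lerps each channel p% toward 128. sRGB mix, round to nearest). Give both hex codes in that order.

#E3EAF4, #7B8899

80% tint:
  R: 115 + 112 = 227 → 227
  G: 152 + 82.4 = 234.4 → 234
  B: 200 + 0.8×(255−200) = 200 + 44 = 244 → 244
  → #E3EAF4
65% tone:
  R: 115 + 0.65×(128−115) = 115 + 8.45 = 123.45 → 123
  G: 152 − 15.6 = 136.4 → 136
  B: 200 − 46.8 = 153.2 → 153
  → #7B8899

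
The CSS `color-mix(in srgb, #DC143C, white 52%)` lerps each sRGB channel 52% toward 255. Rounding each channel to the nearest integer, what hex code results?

#DC143C is rgb(220, 20, 60).
A 52% tint moves each channel 52% toward 255:
  R: 220 + 18.2 = 238.2 → 238
  G: 20 + 122.2 = 142.2 → 142
  B: 60 + 0.52×(255−60) = 60 + 101.4 = 161.4 → 161
rgb(238, 142, 161) = #EE8EA1.

#EE8EA1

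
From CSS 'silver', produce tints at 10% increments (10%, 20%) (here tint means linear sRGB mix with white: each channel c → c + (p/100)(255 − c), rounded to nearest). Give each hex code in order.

CSS silver is rgb(192, 192, 192).
10%: (192 + 6.3 = 198.3→198, 192 + 6.3 = 198.3→198, 192 + 6.3 = 198.3→198) → #C6C6C6
20%: (192 + 12.6 = 204.6→205, 192 + 12.6 = 204.6→205, 192 + 12.6 = 204.6→205) → #CDCDCD

#C6C6C6, #CDCDCD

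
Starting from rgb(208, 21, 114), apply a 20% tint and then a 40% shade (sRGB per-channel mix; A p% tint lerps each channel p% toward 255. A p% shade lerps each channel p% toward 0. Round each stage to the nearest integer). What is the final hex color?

#822955

Lerp each channel 20% toward 255:
  R: 208 + 0.2×(255−208) = 208 + 9.4 = 217.4 → 217
  G: 21 + 0.2×(255−21) = 21 + 46.8 = 67.8 → 68
  B: 114 + 28.2 = 142.2 → 142
After the tint: rgb(217, 68, 142) = #D9448E.
A 40% shade moves each channel 40% toward 0:
  R: 217 + 0.4×(0−217) = 217 − 86.8 = 130.2 → 130
  G: 68 − 27.2 = 40.8 → 41
  B: 142 − 56.8 = 85.2 → 85
rgb(130, 41, 85) = #822955.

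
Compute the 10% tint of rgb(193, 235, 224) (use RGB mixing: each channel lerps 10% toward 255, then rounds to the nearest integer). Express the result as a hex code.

#C7EDE3

Lerp each channel 10% toward 255:
  R: 193 + 0.1×(255−193) = 193 + 6.2 = 199.2 → 199
  G: 235 + 2 = 237 → 237
  B: 224 + 0.1×(255−224) = 224 + 3.1 = 227.1 → 227
rgb(199, 237, 227) = #C7EDE3.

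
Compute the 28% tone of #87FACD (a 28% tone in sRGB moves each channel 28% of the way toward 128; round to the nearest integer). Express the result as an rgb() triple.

rgb(133, 216, 183)

#87FACD is rgb(135, 250, 205).
Lerp each channel 28% toward 128:
  R: 135 + 0.28×(128−135) = 135 − 1.96 = 133.04 → 133
  G: 250 − 34.16 = 215.84 → 216
  B: 205 + 0.28×(128−205) = 205 − 21.56 = 183.44 → 183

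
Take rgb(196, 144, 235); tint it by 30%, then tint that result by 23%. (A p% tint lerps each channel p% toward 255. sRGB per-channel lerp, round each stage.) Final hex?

#DFC3F4

A 30% tint moves each channel 30% toward 255:
  R: 196 + 0.3×(255−196) = 196 + 17.7 = 213.7 → 214
  G: 144 + 0.3×(255−144) = 144 + 33.3 = 177.3 → 177
  B: 235 + 0.3×(255−235) = 235 + 6 = 241 → 241
After the tint: rgb(214, 177, 241) = #D6B1F1.
A 23% tint moves each channel 23% toward 255:
  R: 214 + 9.43 = 223.43 → 223
  G: 177 + 0.23×(255−177) = 177 + 17.94 = 194.94 → 195
  B: 241 + 3.22 = 244.22 → 244
rgb(223, 195, 244) = #DFC3F4.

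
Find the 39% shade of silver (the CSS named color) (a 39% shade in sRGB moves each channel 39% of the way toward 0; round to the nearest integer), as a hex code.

CSS silver is rgb(192, 192, 192).
Per channel, c → c + 0.39(0 − c):
  R: 192 + 0.39×(0−192) = 192 − 74.88 = 117.12 → 117
  G: 192 − 74.88 = 117.12 → 117
  B: 192 − 74.88 = 117.12 → 117
rgb(117, 117, 117) = #757575.

#757575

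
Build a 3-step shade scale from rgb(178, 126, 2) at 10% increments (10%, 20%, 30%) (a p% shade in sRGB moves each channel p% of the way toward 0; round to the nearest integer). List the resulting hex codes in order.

#A07102, #8E6502, #7D5801

10%: (178 − 17.8 = 160.2→160, 126 − 12.6 = 113.4→113, 2→2) → #A07102
20%: (178 − 35.6 = 142.4→142, 126 − 25.2 = 100.8→101, 2→2) → #8E6502
30%: (178 − 53.4 = 124.6→125, 126 − 37.8 = 88.2→88, 2 − 0.6 = 1.4→1) → #7D5801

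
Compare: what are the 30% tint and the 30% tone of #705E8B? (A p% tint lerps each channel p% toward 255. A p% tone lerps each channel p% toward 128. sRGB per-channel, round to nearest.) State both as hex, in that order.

#9B8EAE, #756888

#705E8B is rgb(112, 94, 139).
30% tint:
  R: 112 + 0.3×(255−112) = 112 + 42.9 = 154.9 → 155
  G: 94 + 0.3×(255−94) = 94 + 48.3 = 142.3 → 142
  B: 139 + 0.3×(255−139) = 139 + 34.8 = 173.8 → 174
  → #9B8EAE
30% tone:
  R: 112 + 4.8 = 116.8 → 117
  G: 94 + 0.3×(128−94) = 94 + 10.2 = 104.2 → 104
  B: 139 + 0.3×(128−139) = 139 − 3.3 = 135.7 → 136
  → #756888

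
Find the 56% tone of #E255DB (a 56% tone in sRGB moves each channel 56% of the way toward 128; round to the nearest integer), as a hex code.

#E255DB is rgb(226, 85, 219).
A 56% tone moves each channel 56% toward 128:
  R: 226 + 0.56×(128−226) = 226 − 54.88 = 171.12 → 171
  G: 85 + 24.08 = 109.08 → 109
  B: 219 − 50.96 = 168.04 → 168
rgb(171, 109, 168) = #AB6DA8.

#AB6DA8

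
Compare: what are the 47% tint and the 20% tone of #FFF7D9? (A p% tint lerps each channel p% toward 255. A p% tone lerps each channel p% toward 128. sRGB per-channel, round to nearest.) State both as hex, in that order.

#FFF7D9 is rgb(255, 247, 217).
47% tint:
  R: 255 + 0 = 255 → 255
  G: 247 + 3.76 = 250.76 → 251
  B: 217 + 17.86 = 234.86 → 235
  → #FFFBEB
20% tone:
  R: 255 + 0.2×(128−255) = 255 − 25.4 = 229.6 → 230
  G: 247 + 0.2×(128−247) = 247 − 23.8 = 223.2 → 223
  B: 217 + 0.2×(128−217) = 217 − 17.8 = 199.2 → 199
  → #E6DFC7

#FFFBEB, #E6DFC7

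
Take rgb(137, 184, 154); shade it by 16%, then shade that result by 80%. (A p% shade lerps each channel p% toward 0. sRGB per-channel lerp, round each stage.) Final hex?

Lerp each channel 16% toward 0:
  R: 137 − 21.92 = 115.08 → 115
  G: 184 + 0.16×(0−184) = 184 − 29.44 = 154.56 → 155
  B: 154 − 24.64 = 129.36 → 129
After the shade: rgb(115, 155, 129) = #739B81.
An 80% shade moves each channel 80% toward 0:
  R: 115 + 0.8×(0−115) = 115 − 92 = 23 → 23
  G: 155 − 124 = 31 → 31
  B: 129 − 103.2 = 25.8 → 26
rgb(23, 31, 26) = #171F1A.

#171F1A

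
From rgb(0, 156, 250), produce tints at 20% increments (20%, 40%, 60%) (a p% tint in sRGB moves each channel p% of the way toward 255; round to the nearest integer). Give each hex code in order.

20%: (0 + 51 = 51→51, 156 + 19.8 = 175.8→176, 250 + 1 = 251→251) → #33B0FB
40%: (0 + 102 = 102→102, 156 + 39.6 = 195.6→196, 250 + 2 = 252→252) → #66C4FC
60%: (0 + 153 = 153→153, 156 + 59.4 = 215.4→215, 250 + 3 = 253→253) → #99D7FD

#33B0FB, #66C4FC, #99D7FD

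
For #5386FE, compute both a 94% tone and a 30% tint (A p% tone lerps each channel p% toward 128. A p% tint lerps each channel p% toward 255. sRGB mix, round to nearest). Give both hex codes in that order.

#5386FE is rgb(83, 134, 254).
94% tone:
  R: 83 + 0.94×(128−83) = 83 + 42.3 = 125.3 → 125
  G: 134 + 0.94×(128−134) = 134 − 5.64 = 128.36 → 128
  B: 254 − 118.44 = 135.56 → 136
  → #7D8088
30% tint:
  R: 83 + 51.6 = 134.6 → 135
  G: 134 + 0.3×(255−134) = 134 + 36.3 = 170.3 → 170
  B: 254 + 0.3 = 254.3 → 254
  → #87AAFE

#7D8088, #87AAFE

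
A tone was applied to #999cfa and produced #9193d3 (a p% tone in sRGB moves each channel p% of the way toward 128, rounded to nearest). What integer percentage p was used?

#999cfa is rgb(153, 156, 250); #9193d3 is rgb(145, 147, 211).
On the B channel (widest range): 211 ≈ 250 + (p/100)(128 − 250), so p ≈ 100×(211 − 250)/(128 − 250) = -3900/-122 = 31.97.
p = 32 reproduces all three channels after rounding.

32%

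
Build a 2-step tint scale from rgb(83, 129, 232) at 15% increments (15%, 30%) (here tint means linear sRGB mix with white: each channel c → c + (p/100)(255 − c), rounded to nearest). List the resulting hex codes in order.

15%: (83 + 25.8 = 108.8→109, 129 + 18.9 = 147.9→148, 232 + 3.45 = 235.45→235) → #6D94EB
30%: (83 + 51.6 = 134.6→135, 129 + 37.8 = 166.8→167, 232 + 6.9 = 238.9→239) → #87A7EF

#6D94EB, #87A7EF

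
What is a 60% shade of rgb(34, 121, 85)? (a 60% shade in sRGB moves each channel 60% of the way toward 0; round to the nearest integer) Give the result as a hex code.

Lerp each channel 60% toward 0:
  R: 34 + 0.6×(0−34) = 34 − 20.4 = 13.6 → 14
  G: 121 + 0.6×(0−121) = 121 − 72.6 = 48.4 → 48
  B: 85 + 0.6×(0−85) = 85 − 51 = 34 → 34
rgb(14, 48, 34) = #0e3022.

#0e3022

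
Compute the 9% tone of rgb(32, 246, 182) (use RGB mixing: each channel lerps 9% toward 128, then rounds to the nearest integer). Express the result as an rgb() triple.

rgb(41, 235, 177)

A 9% tone moves each channel 9% toward 128:
  R: 32 + 0.09×(128−32) = 32 + 8.64 = 40.64 → 41
  G: 246 + 0.09×(128−246) = 246 − 10.62 = 235.38 → 235
  B: 182 + 0.09×(128−182) = 182 − 4.86 = 177.14 → 177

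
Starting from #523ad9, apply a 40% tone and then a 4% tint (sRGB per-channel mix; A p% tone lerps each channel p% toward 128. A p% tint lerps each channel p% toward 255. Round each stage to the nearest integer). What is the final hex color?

#523ad9 is rgb(82, 58, 217).
Per channel, c → c + 0.4(128 − c):
  R: 82 + 0.4×(128−82) = 82 + 18.4 = 100.4 → 100
  G: 58 + 0.4×(128−58) = 58 + 28 = 86 → 86
  B: 217 − 35.6 = 181.4 → 181
After the tone: rgb(100, 86, 181) = #6456b5.
Per channel, c → c + 0.04(255 − c):
  R: 100 + 0.04×(255−100) = 100 + 6.2 = 106.2 → 106
  G: 86 + 0.04×(255−86) = 86 + 6.76 = 92.76 → 93
  B: 181 + 2.96 = 183.96 → 184
rgb(106, 93, 184) = #6a5db8.

#6a5db8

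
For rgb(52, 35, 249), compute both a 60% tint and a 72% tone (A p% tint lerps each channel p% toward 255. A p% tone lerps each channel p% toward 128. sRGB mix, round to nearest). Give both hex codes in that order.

60% tint:
  R: 52 + 121.8 = 173.8 → 174
  G: 35 + 132 = 167 → 167
  B: 249 + 0.6×(255−249) = 249 + 3.6 = 252.6 → 253
  → #aea7fd
72% tone:
  R: 52 + 54.72 = 106.72 → 107
  G: 35 + 0.72×(128−35) = 35 + 66.96 = 101.96 → 102
  B: 249 − 87.12 = 161.88 → 162
  → #6b66a2

#aea7fd, #6b66a2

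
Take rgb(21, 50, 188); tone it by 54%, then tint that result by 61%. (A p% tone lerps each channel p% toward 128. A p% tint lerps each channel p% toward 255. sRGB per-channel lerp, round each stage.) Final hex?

#babfd8

A 54% tone moves each channel 54% toward 128:
  R: 21 + 0.54×(128−21) = 21 + 57.78 = 78.78 → 79
  G: 50 + 0.54×(128−50) = 50 + 42.12 = 92.12 → 92
  B: 188 + 0.54×(128−188) = 188 − 32.4 = 155.6 → 156
After the tone: rgb(79, 92, 156) = #4f5c9c.
Lerp each channel 61% toward 255:
  R: 79 + 107.36 = 186.36 → 186
  G: 92 + 99.43 = 191.43 → 191
  B: 156 + 60.39 = 216.39 → 216
rgb(186, 191, 216) = #babfd8.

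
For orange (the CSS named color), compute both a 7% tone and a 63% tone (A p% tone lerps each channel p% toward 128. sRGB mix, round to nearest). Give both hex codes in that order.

CSS orange is rgb(255, 165, 0).
7% tone:
  R: 255 − 8.89 = 246.11 → 246
  G: 165 + 0.07×(128−165) = 165 − 2.59 = 162.41 → 162
  B: 0 + 8.96 = 8.96 → 9
  → #F6A209
63% tone:
  R: 255 − 80.01 = 174.99 → 175
  G: 165 − 23.31 = 141.69 → 142
  B: 0 + 0.63×(128−0) = 0 + 80.64 = 80.64 → 81
  → #AF8E51

#F6A209, #AF8E51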